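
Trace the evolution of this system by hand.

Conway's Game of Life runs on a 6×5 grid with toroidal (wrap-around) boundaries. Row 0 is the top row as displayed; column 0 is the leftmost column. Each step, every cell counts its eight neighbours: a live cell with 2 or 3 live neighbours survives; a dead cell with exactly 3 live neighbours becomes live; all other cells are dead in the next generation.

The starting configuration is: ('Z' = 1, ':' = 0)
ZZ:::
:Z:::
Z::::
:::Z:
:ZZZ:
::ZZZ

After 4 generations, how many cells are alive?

8

t=0: ZZ:::
:Z:::
Z::::
:::Z:
:ZZZ:
::ZZZ
t=1: ZZ:ZZ
:Z:::
:::::
:Z:ZZ
:Z:::
::::Z
t=2: :ZZZZ
:ZZ:Z
Z:Z::
Z:Z::
::ZZZ
:ZZZZ
t=3: :::::
::::Z
Z:Z:Z
Z:Z::
:::::
:::::
t=4: :::::
Z::ZZ
Z:::Z
Z::ZZ
:::::
:::::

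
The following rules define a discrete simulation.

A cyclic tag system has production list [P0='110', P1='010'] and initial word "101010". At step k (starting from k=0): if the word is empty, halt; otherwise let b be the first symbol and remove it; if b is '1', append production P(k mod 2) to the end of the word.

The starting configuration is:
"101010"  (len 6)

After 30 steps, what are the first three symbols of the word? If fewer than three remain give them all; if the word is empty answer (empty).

[0] "101010"  (len 6)
[1] "01010110"  (len 8)
[2] "1010110"  (len 7)
[3] "010110110"  (len 9)
[4] "10110110"  (len 8)
[5] "0110110110"  (len 10)
[6] "110110110"  (len 9)
[7] "10110110110"  (len 11)
[8] "0110110110010"  (len 13)
[9] "110110110010"  (len 12)
[10] "10110110010010"  (len 14)
[11] "0110110010010110"  (len 16)
[12] "110110010010110"  (len 15)
[13] "10110010010110110"  (len 17)
[14] "0110010010110110010"  (len 19)
[15] "110010010110110010"  (len 18)
[16] "10010010110110010010"  (len 20)
[17] "0010010110110010010110"  (len 22)
[18] "010010110110010010110"  (len 21)
[19] "10010110110010010110"  (len 20)
[20] "0010110110010010110010"  (len 22)
[21] "010110110010010110010"  (len 21)
[22] "10110110010010110010"  (len 20)
[23] "0110110010010110010110"  (len 22)
[24] "110110010010110010110"  (len 21)
[25] "10110010010110010110110"  (len 23)
[26] "0110010010110010110110010"  (len 25)
[27] "110010010110010110110010"  (len 24)
[28] "10010010110010110110010010"  (len 26)
[29] "0010010110010110110010010110"  (len 28)
[30] "010010110010110110010010110"  (len 27)

010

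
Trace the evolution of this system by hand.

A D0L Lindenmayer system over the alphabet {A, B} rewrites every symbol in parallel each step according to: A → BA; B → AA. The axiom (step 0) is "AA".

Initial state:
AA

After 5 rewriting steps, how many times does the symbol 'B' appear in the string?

22

0) AA
1) BABA
2) AABAAABA
3) BABAAABABABAAABA
4) AABAAABABABAAABAAABAAABABABAAABA
5) BABAAABABABAAABAAABAAABABABAAABABABAAABABABAAABAAABAAABABABAAABA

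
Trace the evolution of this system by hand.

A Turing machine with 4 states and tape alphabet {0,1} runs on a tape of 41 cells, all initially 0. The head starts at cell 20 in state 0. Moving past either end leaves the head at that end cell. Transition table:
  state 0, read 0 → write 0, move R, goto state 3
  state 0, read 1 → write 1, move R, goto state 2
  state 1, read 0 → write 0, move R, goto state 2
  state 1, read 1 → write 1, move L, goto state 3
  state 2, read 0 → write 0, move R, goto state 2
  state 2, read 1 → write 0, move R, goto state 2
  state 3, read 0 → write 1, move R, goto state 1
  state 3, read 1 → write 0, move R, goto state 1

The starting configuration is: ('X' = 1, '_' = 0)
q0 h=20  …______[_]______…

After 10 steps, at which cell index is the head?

k=0  q0 h=20  …______[_]______…
k=1  q3 h=21  …______[_]______…
k=2  q1 h=22  …_____X[_]______…
k=3  q2 h=23  …____X_[_]______…
k=4  q2 h=24  …___X__[_]______…
k=5  q2 h=25  …__X___[_]______…
k=6  q2 h=26  …_X____[_]______…
k=7  q2 h=27  …X_____[_]______…
k=8  q2 h=28  …______[_]______…
k=9  q2 h=29  …______[_]______…
k=10  q2 h=30  …______[_]______…

30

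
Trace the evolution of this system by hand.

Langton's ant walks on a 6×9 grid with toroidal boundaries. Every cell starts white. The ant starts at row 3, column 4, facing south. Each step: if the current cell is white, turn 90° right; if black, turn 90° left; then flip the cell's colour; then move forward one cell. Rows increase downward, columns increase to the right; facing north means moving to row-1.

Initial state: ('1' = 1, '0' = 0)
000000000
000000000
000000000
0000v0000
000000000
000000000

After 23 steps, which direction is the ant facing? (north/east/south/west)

west

[0] 000000000
000000000
000000000
0000v0000
000000000
000000000
[1] 000000000
000000000
000000000
000<10000
000000000
000000000
[2] 000000000
000000000
000^00000
000110000
000000000
000000000
[3] 000000000
000000000
0001>0000
000110000
000000000
000000000
[4] 000000000
000000000
000110000
0001v0000
000000000
000000000
[5] 000000000
000000000
000110000
00010>000
000000000
000000000
[6] 000000000
000000000
000110000
000101000
00000v000
000000000
[7] 000000000
000000000
000110000
000101000
0000<1000
000000000
[8] 000000000
000000000
000110000
0001^1000
000011000
000000000
[9] 000000000
000000000
000110000
00011>000
000011000
000000000
[10] 000000000
000000000
00011^000
000110000
000011000
000000000
[11] 000000000
000000000
000111>00
000110000
000011000
000000000
[12] 000000000
000000000
000111100
000110v00
000011000
000000000
[13] 000000000
000000000
000111100
00011<100
000011000
000000000
[14] 000000000
000000000
00011^100
000111100
000011000
000000000
[15] 000000000
000000000
0001<0100
000111100
000011000
000000000
[16] 000000000
000000000
000100100
0001v1100
000011000
000000000
[17] 000000000
000000000
000100100
00010>100
000011000
000000000
[18] 000000000
000000000
00010^100
000100100
000011000
000000000
[19] 000000000
000000000
000101>00
000100100
000011000
000000000
[20] 000000000
000000^00
000101000
000100100
000011000
000000000
[21] 000000000
0000001>0
000101000
000100100
000011000
000000000
[22] 000000000
000000110
0001010v0
000100100
000011000
000000000
[23] 000000000
000000110
000101<10
000100100
000011000
000000000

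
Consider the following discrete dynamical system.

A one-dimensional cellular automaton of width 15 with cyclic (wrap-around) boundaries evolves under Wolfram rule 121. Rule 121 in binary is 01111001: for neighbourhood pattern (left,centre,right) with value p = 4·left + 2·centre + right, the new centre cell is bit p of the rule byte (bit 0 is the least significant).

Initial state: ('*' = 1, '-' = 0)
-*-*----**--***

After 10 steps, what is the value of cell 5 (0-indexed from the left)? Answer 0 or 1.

0

[0] -*-*----**--***
[1] *-*-***-***-*-*
[2] **-**-***-**-**
[3] -******-******-
[4] -*----***----**
[5] *-***-*-****-**
[6] ***-**-**--***-
[7] *-********-*-**
[8] ***------**-**-
[9] *-******-******
[10] ***----***-----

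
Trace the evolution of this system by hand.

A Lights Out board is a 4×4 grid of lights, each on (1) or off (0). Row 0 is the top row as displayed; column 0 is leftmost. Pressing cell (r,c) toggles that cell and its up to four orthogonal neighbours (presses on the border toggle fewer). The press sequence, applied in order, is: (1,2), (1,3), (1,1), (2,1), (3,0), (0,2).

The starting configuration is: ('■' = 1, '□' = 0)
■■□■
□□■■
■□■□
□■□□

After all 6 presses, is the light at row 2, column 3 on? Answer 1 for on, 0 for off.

t=0: ■■□■
□□■■
■□■□
□■□□
t=1: ■■■■
□■□□
■□□□
□■□□
t=2: ■■■□
□■■■
■□□■
□■□□
t=3: ■□■□
■□□■
■■□■
□■□□
t=4: ■□■□
■■□■
□□■■
□□□□
t=5: ■□■□
■■□■
■□■■
■■□□
t=6: ■■□■
■■■■
■□■■
■■□□

1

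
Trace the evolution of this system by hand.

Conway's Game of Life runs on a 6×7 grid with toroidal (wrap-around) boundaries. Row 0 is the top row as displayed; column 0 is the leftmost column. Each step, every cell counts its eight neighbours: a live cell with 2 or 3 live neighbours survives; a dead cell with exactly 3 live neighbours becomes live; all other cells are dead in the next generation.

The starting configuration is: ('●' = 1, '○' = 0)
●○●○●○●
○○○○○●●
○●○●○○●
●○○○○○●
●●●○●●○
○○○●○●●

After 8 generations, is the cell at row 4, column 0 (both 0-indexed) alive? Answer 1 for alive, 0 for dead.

t=0: ●○●○●○●
○○○○○●●
○●○●○○●
●○○○○○●
●●●○●●○
○○○●○●●
t=1: ●○○●●○○
○●●●●○○
○○○○○○○
○○○●●○○
○●●●●○○
○○○○○○○
t=2: ○●○○●○○
○●●○●○○
○○○○○○○
○○○○●○○
○○●○●○○
○●○○○○○
t=3: ●●○●○○○
○●●●○○○
○○○●○○○
○○○●○○○
○○○●○○○
○●●●○○○
t=4: ●○○○●○○
●●○●●○○
○○○●●○○
○○●●●○○
○○○●●○○
●●○●●○○
t=5: ○○○○○●●
●●●○○●○
○●○○○●○
○○●○○●○
○●○○○●○
●●●○○●○
t=6: ○○○○●●○
●●●○●●○
●○○○●●○
○●●○●●●
●○○○●●○
●●●○●●○
t=7: ○○○○○○○
●●○○○○○
○○○○○○○
○●○○○○○
○○○○○○○
●●○○○○○
t=8: ○○○○○○○
○○○○○○○
●●○○○○○
○○○○○○○
●●○○○○○
○○○○○○○

1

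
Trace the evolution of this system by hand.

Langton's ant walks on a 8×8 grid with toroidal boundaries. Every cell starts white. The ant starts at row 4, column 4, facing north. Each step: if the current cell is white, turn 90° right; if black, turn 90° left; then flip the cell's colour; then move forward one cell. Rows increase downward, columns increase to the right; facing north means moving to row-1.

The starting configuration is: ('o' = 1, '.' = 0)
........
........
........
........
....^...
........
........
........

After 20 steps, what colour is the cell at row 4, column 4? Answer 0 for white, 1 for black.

0

0) ........
........
........
........
....^...
........
........
........
1) ........
........
........
........
....o>..
........
........
........
2) ........
........
........
........
....oo..
.....v..
........
........
3) ........
........
........
........
....oo..
....<o..
........
........
4) ........
........
........
........
....^o..
....oo..
........
........
5) ........
........
........
........
...<.o..
....oo..
........
........
6) ........
........
........
...^....
...o.o..
....oo..
........
........
7) ........
........
........
...o>...
...o.o..
....oo..
........
........
8) ........
........
........
...oo...
...ovo..
....oo..
........
........
9) ........
........
........
...oo...
...<oo..
....oo..
........
........
10) ........
........
........
...oo...
....oo..
...voo..
........
........
11) ........
........
........
...oo...
....oo..
..<ooo..
........
........
12) ........
........
........
...oo...
..^.oo..
..oooo..
........
........
13) ........
........
........
...oo...
..o>oo..
..oooo..
........
........
14) ........
........
........
...oo...
..oooo..
..ovoo..
........
........
15) ........
........
........
...oo...
..oooo..
..o.>o..
........
........
16) ........
........
........
...oo...
..oo^o..
..o..o..
........
........
17) ........
........
........
...oo...
..o<.o..
..o..o..
........
........
18) ........
........
........
...oo...
..o..o..
..ov.o..
........
........
19) ........
........
........
...oo...
..o..o..
..<o.o..
........
........
20) ........
........
........
...oo...
..o..o..
...o.o..
..v.....
........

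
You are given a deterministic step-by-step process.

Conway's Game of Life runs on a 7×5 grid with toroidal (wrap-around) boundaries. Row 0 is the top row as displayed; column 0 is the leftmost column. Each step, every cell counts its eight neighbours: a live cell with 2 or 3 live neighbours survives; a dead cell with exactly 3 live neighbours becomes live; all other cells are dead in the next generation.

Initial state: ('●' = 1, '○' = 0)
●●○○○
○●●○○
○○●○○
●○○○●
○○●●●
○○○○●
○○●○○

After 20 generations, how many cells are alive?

17

gen 0: ●●○○○
○●●○○
○○●○○
●○○○●
○○●●●
○○○○●
○○●○○
gen 1: ●○○○○
●○●○○
●○●●○
●●●○●
○○○○○
○○●○●
●●○○○
gen 2: ●○○○●
●○●●○
○○○○○
●○●○●
○○●○●
●●○○○
●●○○●
gen 3: ○○●○○
●●○●○
●○●○○
●●○○●
○○●○●
○○●●○
○○○○○
gen 4: ○●●○○
●○○●●
○○●●○
○○●○●
○○●○●
○○●●○
○○●●○
gen 5: ●●○○○
●○○○●
●●●○○
○●●○●
○●●○●
○●○○●
○○○○○
gen 6: ●●○○●
○○●○●
○○●○○
○○○○●
○○○○●
○●●●○
○●○○○
gen 7: ○●●●●
○○●○●
○○○○○
○○○●○
●○●○●
●●●●○
○○○●●
gen 8: ○●○○○
●●●○●
○○○●○
○○○●●
●○○○○
○○○○○
○○○○○
gen 9: ○●●○○
●●●●●
○●○○○
○○○●●
○○○○●
○○○○○
○○○○○
gen 10: ○○○○●
○○○●●
○●○○○
●○○●●
○○○●●
○○○○○
○○○○○
gen 11: ○○○●●
●○○●●
○○●○○
●○●●○
●○○●○
○○○○○
○○○○○
gen 12: ●○○●○
●○●○○
●○●○○
○○●●○
○●●●○
○○○○○
○○○○○
gen 13: ○●○○●
●○●●○
○○●○●
○○○○●
○●○●○
○○●○○
○○○○○
gen 14: ●●●●●
●○●○○
●●●○●
●○●○●
○○●●○
○○●○○
○○○○○
gen 15: ●○●●●
○○○○○
○○●○○
○○○○○
○○●○●
○○●●○
●○○○●
gen 16: ●●○●○
○●●○●
○○○○○
○○○●○
○○●○○
●●●○○
●○○○○
gen 17: ○○○●○
○●●●●
○○●●○
○○○○○
○○●●○
●○●○○
○○○○○
gen 18: ○○○●●
○●○○●
○●○○●
○○○○○
○●●●○
○●●●○
○○○○○
gen 19: ●○○●●
○○●○●
○○○○○
●●○●○
○●○●○
○●○●○
○○○○●
gen 20: ●○○○○
●○○○●
●●●●●
●●○○●
○●○●○
●○○●●
○○●○○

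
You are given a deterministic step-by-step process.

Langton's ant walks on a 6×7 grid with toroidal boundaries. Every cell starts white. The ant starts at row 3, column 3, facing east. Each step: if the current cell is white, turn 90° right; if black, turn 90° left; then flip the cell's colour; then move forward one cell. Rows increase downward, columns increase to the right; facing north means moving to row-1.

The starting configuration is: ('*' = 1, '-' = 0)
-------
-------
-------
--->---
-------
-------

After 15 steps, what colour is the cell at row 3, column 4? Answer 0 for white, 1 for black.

1

gen 0: -------
-------
-------
--->---
-------
-------
gen 1: -------
-------
-------
---*---
---v---
-------
gen 2: -------
-------
-------
---*---
--<*---
-------
gen 3: -------
-------
-------
--^*---
--**---
-------
gen 4: -------
-------
-------
--*>---
--**---
-------
gen 5: -------
-------
---^---
--*----
--**---
-------
gen 6: -------
-------
---*>--
--*----
--**---
-------
gen 7: -------
-------
---**--
--*-v--
--**---
-------
gen 8: -------
-------
---**--
--*<*--
--**---
-------
gen 9: -------
-------
---^*--
--***--
--**---
-------
gen 10: -------
-------
--<-*--
--***--
--**---
-------
gen 11: -------
--^----
--*-*--
--***--
--**---
-------
gen 12: -------
--*>---
--*-*--
--***--
--**---
-------
gen 13: -------
--**---
--*v*--
--***--
--**---
-------
gen 14: -------
--**---
--<**--
--***--
--**---
-------
gen 15: -------
--**---
---**--
--v**--
--**---
-------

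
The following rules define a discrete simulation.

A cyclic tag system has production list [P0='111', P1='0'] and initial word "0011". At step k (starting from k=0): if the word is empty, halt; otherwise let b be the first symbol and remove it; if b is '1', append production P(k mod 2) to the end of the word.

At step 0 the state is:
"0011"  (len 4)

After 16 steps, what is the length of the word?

14

gen 0: "0011"  (len 4)
gen 1: "011"  (len 3)
gen 2: "11"  (len 2)
gen 3: "1111"  (len 4)
gen 4: "1110"  (len 4)
gen 5: "110111"  (len 6)
gen 6: "101110"  (len 6)
gen 7: "01110111"  (len 8)
gen 8: "1110111"  (len 7)
gen 9: "110111111"  (len 9)
gen 10: "101111110"  (len 9)
gen 11: "01111110111"  (len 11)
gen 12: "1111110111"  (len 10)
gen 13: "111110111111"  (len 12)
gen 14: "111101111110"  (len 12)
gen 15: "11101111110111"  (len 14)
gen 16: "11011111101110"  (len 14)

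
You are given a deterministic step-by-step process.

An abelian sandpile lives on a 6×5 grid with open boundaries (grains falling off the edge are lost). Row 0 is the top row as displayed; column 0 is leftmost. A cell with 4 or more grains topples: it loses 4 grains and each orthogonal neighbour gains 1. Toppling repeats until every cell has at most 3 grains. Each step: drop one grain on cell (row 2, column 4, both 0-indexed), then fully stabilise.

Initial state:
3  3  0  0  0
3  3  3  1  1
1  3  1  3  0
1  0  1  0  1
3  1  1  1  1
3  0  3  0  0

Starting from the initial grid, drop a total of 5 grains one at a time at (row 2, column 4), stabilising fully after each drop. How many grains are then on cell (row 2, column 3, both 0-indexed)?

0

step 0: 3  3  0  0  0
3  3  3  1  1
1  3  1  3  0
1  0  1  0  1
3  1  1  1  1
3  0  3  0  0
step 1: 3  3  0  0  0
3  3  3  1  1
1  3  1  3  1
1  0  1  0  1
3  1  1  1  1
3  0  3  0  0
step 2: 3  3  0  0  0
3  3  3  1  1
1  3  1  3  2
1  0  1  0  1
3  1  1  1  1
3  0  3  0  0
step 3: 3  3  0  0  0
3  3  3  1  1
1  3  1  3  3
1  0  1  0  1
3  1  1  1  1
3  0  3  0  0
step 4: 3  3  0  0  0
3  3  3  2  2
1  3  2  0  1
1  0  1  1  2
3  1  1  1  1
3  0  3  0  0
step 5: 3  3  0  0  0
3  3  3  2  2
1  3  2  0  2
1  0  1  1  2
3  1  1  1  1
3  0  3  0  0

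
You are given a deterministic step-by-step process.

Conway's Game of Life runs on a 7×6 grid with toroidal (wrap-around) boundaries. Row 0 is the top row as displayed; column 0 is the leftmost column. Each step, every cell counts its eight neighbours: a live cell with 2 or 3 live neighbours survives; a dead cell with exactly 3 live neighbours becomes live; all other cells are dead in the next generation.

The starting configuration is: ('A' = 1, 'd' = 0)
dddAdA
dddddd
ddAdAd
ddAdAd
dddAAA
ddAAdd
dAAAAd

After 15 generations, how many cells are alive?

12

gen 0: dddAdA
dddddd
ddAdAd
ddAdAd
dddAAA
ddAAdd
dAAAAd
gen 1: dddAdd
dddAAd
dddddd
ddAddd
dddddA
dAdddA
dAdddd
gen 2: ddAAAd
dddAAd
dddAdd
dddddd
Addddd
dddddd
AdAddd
gen 3: dAAdAA
dddddd
dddAAd
dddddd
dddddd
dAdddd
dAAddd
gen 4: AAAAdd
ddAddA
dddddd
dddddd
dddddd
dAAddd
dddAdd
gen 5: AAdAAd
AdAAdd
dddddd
dddddd
dddddd
ddAddd
AddAdd
gen 6: AdddAd
AdAAAA
dddddd
dddddd
dddddd
dddddd
AddAAA
gen 7: ddAddd
AAdAAd
dddAAA
dddddd
dddddd
ddddAA
AddAAd
gen 8: AdAddd
AAdddd
AdAAdA
ddddAd
dddddd
dddAAA
dddAAd
gen 9: AdAAdA
dddAdd
AdAAAA
dddAAA
dddAdA
dddAdA
ddAddd
gen 10: dAAAAd
dddddd
AdAddd
dddddd
AdAAdA
ddAAdd
AAAddA
gen 11: dddAAA
dddddd
dddddd
AdAAdA
dAAAAd
dddddd
AddddA
gen 12: AdddAA
ddddAd
dddddd
AddddA
AAddAA
AAAAAA
AddddA
gen 13: AdddAd
ddddAd
dddddA
dAddAd
dddddd
ddAAdd
ddAddd
gen 14: dddAdA
ddddAd
ddddAA
dddddd
ddAAdd
ddAAdd
dAAddd
gen 15: ddAAAd
dddAdd
ddddAA
dddAAd
ddAAdd
dddddd
dAddAd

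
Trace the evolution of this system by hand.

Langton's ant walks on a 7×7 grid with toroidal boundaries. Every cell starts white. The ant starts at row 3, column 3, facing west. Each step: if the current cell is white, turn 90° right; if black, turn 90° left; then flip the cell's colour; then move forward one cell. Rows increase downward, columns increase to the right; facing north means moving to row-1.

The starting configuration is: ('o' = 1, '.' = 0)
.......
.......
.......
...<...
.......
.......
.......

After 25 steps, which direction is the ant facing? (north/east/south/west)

north

k=0  .......
.......
.......
...<...
.......
.......
.......
k=1  .......
.......
...^...
...o...
.......
.......
.......
k=2  .......
.......
...o>..
...o...
.......
.......
.......
k=3  .......
.......
...oo..
...ov..
.......
.......
.......
k=4  .......
.......
...oo..
...<o..
.......
.......
.......
k=5  .......
.......
...oo..
....o..
...v...
.......
.......
k=6  .......
.......
...oo..
....o..
..<o...
.......
.......
k=7  .......
.......
...oo..
..^.o..
..oo...
.......
.......
k=8  .......
.......
...oo..
..o>o..
..oo...
.......
.......
k=9  .......
.......
...oo..
..ooo..
..ov...
.......
.......
k=10  .......
.......
...oo..
..ooo..
..o.>..
.......
.......
k=11  .......
.......
...oo..
..ooo..
..o.o..
....v..
.......
k=12  .......
.......
...oo..
..ooo..
..o.o..
...<o..
.......
k=13  .......
.......
...oo..
..ooo..
..o^o..
...oo..
.......
k=14  .......
.......
...oo..
..ooo..
..oo>..
...oo..
.......
k=15  .......
.......
...oo..
..oo^..
..oo...
...oo..
.......
k=16  .......
.......
...oo..
..o<...
..oo...
...oo..
.......
k=17  .......
.......
...oo..
..o....
..ov...
...oo..
.......
k=18  .......
.......
...oo..
..o....
..o.>..
...oo..
.......
k=19  .......
.......
...oo..
..o....
..o.o..
...ov..
.......
k=20  .......
.......
...oo..
..o....
..o.o..
...o.>.
.......
k=21  .......
.......
...oo..
..o....
..o.o..
...o.o.
.....v.
k=22  .......
.......
...oo..
..o....
..o.o..
...o.o.
....<o.
k=23  .......
.......
...oo..
..o....
..o.o..
...o^o.
....oo.
k=24  .......
.......
...oo..
..o....
..o.o..
...oo>.
....oo.
k=25  .......
.......
...oo..
..o....
..o.o^.
...oo..
....oo.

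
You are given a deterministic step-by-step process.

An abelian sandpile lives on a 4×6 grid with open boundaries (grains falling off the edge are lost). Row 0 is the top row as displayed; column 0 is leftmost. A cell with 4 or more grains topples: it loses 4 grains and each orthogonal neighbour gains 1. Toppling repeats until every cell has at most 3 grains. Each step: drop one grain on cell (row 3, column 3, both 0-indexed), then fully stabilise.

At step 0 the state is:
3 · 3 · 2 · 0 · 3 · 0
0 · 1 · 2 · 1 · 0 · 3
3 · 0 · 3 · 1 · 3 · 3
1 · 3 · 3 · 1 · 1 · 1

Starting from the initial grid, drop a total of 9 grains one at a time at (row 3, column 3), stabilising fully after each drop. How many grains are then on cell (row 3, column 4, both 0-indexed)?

1

gen 0: 3 · 3 · 2 · 0 · 3 · 0
0 · 1 · 2 · 1 · 0 · 3
3 · 0 · 3 · 1 · 3 · 3
1 · 3 · 3 · 1 · 1 · 1
gen 1: 3 · 3 · 2 · 0 · 3 · 0
0 · 1 · 2 · 1 · 0 · 3
3 · 0 · 3 · 1 · 3 · 3
1 · 3 · 3 · 2 · 1 · 1
gen 2: 3 · 3 · 2 · 0 · 3 · 0
0 · 1 · 2 · 1 · 0 · 3
3 · 0 · 3 · 1 · 3 · 3
1 · 3 · 3 · 3 · 1 · 1
gen 3: 3 · 3 · 2 · 0 · 3 · 0
0 · 1 · 3 · 1 · 0 · 3
3 · 2 · 0 · 3 · 3 · 3
2 · 0 · 2 · 1 · 2 · 1
gen 4: 3 · 3 · 2 · 0 · 3 · 0
0 · 1 · 3 · 1 · 0 · 3
3 · 2 · 0 · 3 · 3 · 3
2 · 0 · 2 · 2 · 2 · 1
gen 5: 3 · 3 · 2 · 0 · 3 · 0
0 · 1 · 3 · 1 · 0 · 3
3 · 2 · 0 · 3 · 3 · 3
2 · 0 · 2 · 3 · 2 · 1
gen 6: 3 · 3 · 2 · 0 · 3 · 1
0 · 1 · 3 · 2 · 2 · 0
3 · 2 · 1 · 1 · 2 · 1
2 · 0 · 3 · 2 · 0 · 3
gen 7: 3 · 3 · 2 · 0 · 3 · 1
0 · 1 · 3 · 2 · 2 · 0
3 · 2 · 1 · 1 · 2 · 1
2 · 0 · 3 · 3 · 0 · 3
gen 8: 3 · 3 · 2 · 0 · 3 · 1
0 · 1 · 3 · 2 · 2 · 0
3 · 2 · 2 · 2 · 2 · 1
2 · 1 · 0 · 1 · 1 · 3
gen 9: 3 · 3 · 2 · 0 · 3 · 1
0 · 1 · 3 · 2 · 2 · 0
3 · 2 · 2 · 2 · 2 · 1
2 · 1 · 0 · 2 · 1 · 3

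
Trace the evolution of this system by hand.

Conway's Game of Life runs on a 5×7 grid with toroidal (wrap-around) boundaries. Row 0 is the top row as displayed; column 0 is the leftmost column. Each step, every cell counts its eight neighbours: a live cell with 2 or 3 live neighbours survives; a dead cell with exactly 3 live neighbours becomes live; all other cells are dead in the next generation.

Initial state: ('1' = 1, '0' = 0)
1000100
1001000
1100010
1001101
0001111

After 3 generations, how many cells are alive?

14

k=0  1000100
1001000
1100010
1001101
0001111
k=1  1000000
1000100
0111010
0111000
0000000
k=2  0000000
1011101
1000000
0101100
0110000
k=3  1000000
1101001
1000011
1101000
0111000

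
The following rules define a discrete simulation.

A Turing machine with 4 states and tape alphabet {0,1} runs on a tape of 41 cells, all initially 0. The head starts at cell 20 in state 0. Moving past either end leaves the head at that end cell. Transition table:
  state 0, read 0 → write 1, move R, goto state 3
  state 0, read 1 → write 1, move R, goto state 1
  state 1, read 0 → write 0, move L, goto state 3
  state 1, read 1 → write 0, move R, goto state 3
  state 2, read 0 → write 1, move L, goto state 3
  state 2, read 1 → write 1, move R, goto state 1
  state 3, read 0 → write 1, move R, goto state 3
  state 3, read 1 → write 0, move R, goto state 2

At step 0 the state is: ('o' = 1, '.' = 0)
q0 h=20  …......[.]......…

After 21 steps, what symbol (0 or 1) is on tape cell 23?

k=0  q0 h=20  …......[.]......…
k=1  q3 h=21  ….....o[.]......…
k=2  q3 h=22  …....oo[.]......…
k=3  q3 h=23  …...ooo[.]......…
k=4  q3 h=24  …..oooo[.]......…
k=5  q3 h=25  ….ooooo[.]......…
k=6  q3 h=26  …oooooo[.]......…
k=7  q3 h=27  …oooooo[.]......…
k=8  q3 h=28  …oooooo[.]......…
k=9  q3 h=29  …oooooo[.]......…
k=10  q3 h=30  …oooooo[.]......…
k=11  q3 h=31  …oooooo[.]......…
k=12  q3 h=32  …oooooo[.]......…
k=13  q3 h=33  …oooooo[.]......…
k=14  q3 h=34  …oooooo[.]......|
k=15  q3 h=35  …oooooo[.].....|
k=16  q3 h=36  …oooooo[.]....|
k=17  q3 h=37  …oooooo[.]...|
k=18  q3 h=38  …oooooo[.]..|
k=19  q3 h=39  …oooooo[.].|
k=20  q3 h=40  …oooooo[.]|
k=21  q3 h=40  …oooooo[o]|

1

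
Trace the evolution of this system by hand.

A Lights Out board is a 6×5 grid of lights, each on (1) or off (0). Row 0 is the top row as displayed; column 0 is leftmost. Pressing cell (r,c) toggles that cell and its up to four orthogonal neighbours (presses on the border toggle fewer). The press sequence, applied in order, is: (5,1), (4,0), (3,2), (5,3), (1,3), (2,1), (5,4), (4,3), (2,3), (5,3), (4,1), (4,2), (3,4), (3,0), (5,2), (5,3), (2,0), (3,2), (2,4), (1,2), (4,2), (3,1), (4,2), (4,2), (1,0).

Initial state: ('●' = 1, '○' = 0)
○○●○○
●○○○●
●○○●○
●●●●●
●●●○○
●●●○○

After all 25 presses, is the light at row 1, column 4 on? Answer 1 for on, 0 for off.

[0] ○○●○○
●○○○●
●○○●○
●●●●●
●●●○○
●●●○○
[1] ○○●○○
●○○○●
●○○●○
●●●●●
●○●○○
○○○○○
[2] ○○●○○
●○○○●
●○○●○
○●●●●
○●●○○
●○○○○
[3] ○○●○○
●○○○●
●○●●○
○○○○●
○●○○○
●○○○○
[4] ○○●○○
●○○○●
●○●●○
○○○○●
○●○●○
●○●●●
[5] ○○●●○
●○●●○
●○●○○
○○○○●
○●○●○
●○●●●
[6] ○○●●○
●●●●○
○●○○○
○●○○●
○●○●○
●○●●●
[7] ○○●●○
●●●●○
○●○○○
○●○○●
○●○●●
●○●○○
[8] ○○●●○
●●●●○
○●○○○
○●○●●
○●●○○
●○●●○
[9] ○○●●○
●●●○○
○●●●●
○●○○●
○●●○○
●○●●○
[10] ○○●●○
●●●○○
○●●●●
○●○○●
○●●●○
●○○○●
[11] ○○●●○
●●●○○
○●●●●
○○○○●
●○○●○
●●○○●
[12] ○○●●○
●●●○○
○●●●●
○○●○●
●●●○○
●●●○●
[13] ○○●●○
●●●○○
○●●●○
○○●●○
●●●○●
●●●○●
[14] ○○●●○
●●●○○
●●●●○
●●●●○
○●●○●
●●●○●
[15] ○○●●○
●●●○○
●●●●○
●●●●○
○●○○●
●○○●●
[16] ○○●●○
●●●○○
●●●●○
●●●●○
○●○●●
●○●○○
[17] ○○●●○
○●●○○
○○●●○
○●●●○
○●○●●
●○●○○
[18] ○○●●○
○●●○○
○○○●○
○○○○○
○●●●●
●○●○○
[19] ○○●●○
○●●○●
○○○○●
○○○○●
○●●●●
●○●○○
[20] ○○○●○
○○○●●
○○●○●
○○○○●
○●●●●
●○●○○
[21] ○○○●○
○○○●●
○○●○●
○○●○●
○○○○●
●○○○○
[22] ○○○●○
○○○●●
○●●○●
●●○○●
○●○○●
●○○○○
[23] ○○○●○
○○○●●
○●●○●
●●●○●
○○●●●
●○●○○
[24] ○○○●○
○○○●●
○●●○●
●●○○●
○●○○●
●○○○○
[25] ●○○●○
●●○●●
●●●○●
●●○○●
○●○○●
●○○○○

1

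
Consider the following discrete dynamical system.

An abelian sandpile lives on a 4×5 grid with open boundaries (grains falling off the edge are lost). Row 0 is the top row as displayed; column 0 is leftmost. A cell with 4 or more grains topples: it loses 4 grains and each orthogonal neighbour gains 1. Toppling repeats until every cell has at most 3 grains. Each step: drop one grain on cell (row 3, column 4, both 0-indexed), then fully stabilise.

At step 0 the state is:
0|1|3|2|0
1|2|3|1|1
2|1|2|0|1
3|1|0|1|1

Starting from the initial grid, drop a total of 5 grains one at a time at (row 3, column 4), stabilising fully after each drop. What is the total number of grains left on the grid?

29

0) 0|1|3|2|0
1|2|3|1|1
2|1|2|0|1
3|1|0|1|1
1) 0|1|3|2|0
1|2|3|1|1
2|1|2|0|1
3|1|0|1|2
2) 0|1|3|2|0
1|2|3|1|1
2|1|2|0|1
3|1|0|1|3
3) 0|1|3|2|0
1|2|3|1|1
2|1|2|0|2
3|1|0|2|0
4) 0|1|3|2|0
1|2|3|1|1
2|1|2|0|2
3|1|0|2|1
5) 0|1|3|2|0
1|2|3|1|1
2|1|2|0|2
3|1|0|2|2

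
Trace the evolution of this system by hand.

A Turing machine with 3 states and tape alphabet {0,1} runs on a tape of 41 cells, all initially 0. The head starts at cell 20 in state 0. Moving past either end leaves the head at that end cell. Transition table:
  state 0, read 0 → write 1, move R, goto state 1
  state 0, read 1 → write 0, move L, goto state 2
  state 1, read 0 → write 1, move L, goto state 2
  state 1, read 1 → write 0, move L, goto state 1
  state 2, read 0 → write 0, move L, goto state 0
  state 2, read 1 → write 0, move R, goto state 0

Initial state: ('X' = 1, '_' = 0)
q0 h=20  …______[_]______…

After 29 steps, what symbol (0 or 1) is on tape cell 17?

gen 0: q0 h=20  …______[_]______…
gen 1: q1 h=21  …_____X[_]______…
gen 2: q2 h=20  …______[X]X_____…
gen 3: q0 h=21  …______[X]______…
gen 4: q2 h=20  …______[_]______…
gen 5: q0 h=19  …______[_]______…
gen 6: q1 h=20  …_____X[_]______…
gen 7: q2 h=19  …______[X]X_____…
gen 8: q0 h=20  …______[X]______…
gen 9: q2 h=19  …______[_]______…
gen 10: q0 h=18  …______[_]______…
gen 11: q1 h=19  …_____X[_]______…
gen 12: q2 h=18  …______[X]X_____…
gen 13: q0 h=19  …______[X]______…
gen 14: q2 h=18  …______[_]______…
gen 15: q0 h=17  …______[_]______…
gen 16: q1 h=18  …_____X[_]______…
gen 17: q2 h=17  …______[X]X_____…
gen 18: q0 h=18  …______[X]______…
gen 19: q2 h=17  …______[_]______…
gen 20: q0 h=16  …______[_]______…
gen 21: q1 h=17  …_____X[_]______…
gen 22: q2 h=16  …______[X]X_____…
gen 23: q0 h=17  …______[X]______…
gen 24: q2 h=16  …______[_]______…
gen 25: q0 h=15  …______[_]______…
gen 26: q1 h=16  …_____X[_]______…
gen 27: q2 h=15  …______[X]X_____…
gen 28: q0 h=16  …______[X]______…
gen 29: q2 h=15  …______[_]______…

0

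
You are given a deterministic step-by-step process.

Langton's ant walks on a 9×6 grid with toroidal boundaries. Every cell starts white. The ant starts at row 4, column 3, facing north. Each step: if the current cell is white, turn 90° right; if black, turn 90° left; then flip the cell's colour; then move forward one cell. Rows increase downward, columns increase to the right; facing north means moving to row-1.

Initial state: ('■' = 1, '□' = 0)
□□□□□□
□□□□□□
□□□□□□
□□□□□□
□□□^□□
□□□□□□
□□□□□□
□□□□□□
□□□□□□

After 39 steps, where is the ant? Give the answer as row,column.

k=0  □□□□□□
□□□□□□
□□□□□□
□□□□□□
□□□^□□
□□□□□□
□□□□□□
□□□□□□
□□□□□□
k=1  □□□□□□
□□□□□□
□□□□□□
□□□□□□
□□□■>□
□□□□□□
□□□□□□
□□□□□□
□□□□□□
k=2  □□□□□□
□□□□□□
□□□□□□
□□□□□□
□□□■■□
□□□□v□
□□□□□□
□□□□□□
□□□□□□
k=3  □□□□□□
□□□□□□
□□□□□□
□□□□□□
□□□■■□
□□□<■□
□□□□□□
□□□□□□
□□□□□□
k=4  □□□□□□
□□□□□□
□□□□□□
□□□□□□
□□□^■□
□□□■■□
□□□□□□
□□□□□□
□□□□□□
k=5  □□□□□□
□□□□□□
□□□□□□
□□□□□□
□□<□■□
□□□■■□
□□□□□□
□□□□□□
□□□□□□
k=6  □□□□□□
□□□□□□
□□□□□□
□□^□□□
□□■□■□
□□□■■□
□□□□□□
□□□□□□
□□□□□□
k=7  □□□□□□
□□□□□□
□□□□□□
□□■>□□
□□■□■□
□□□■■□
□□□□□□
□□□□□□
□□□□□□
k=8  □□□□□□
□□□□□□
□□□□□□
□□■■□□
□□■v■□
□□□■■□
□□□□□□
□□□□□□
□□□□□□
k=9  □□□□□□
□□□□□□
□□□□□□
□□■■□□
□□<■■□
□□□■■□
□□□□□□
□□□□□□
□□□□□□
k=10  □□□□□□
□□□□□□
□□□□□□
□□■■□□
□□□■■□
□□v■■□
□□□□□□
□□□□□□
□□□□□□
k=11  □□□□□□
□□□□□□
□□□□□□
□□■■□□
□□□■■□
□<■■■□
□□□□□□
□□□□□□
□□□□□□
k=12  □□□□□□
□□□□□□
□□□□□□
□□■■□□
□^□■■□
□■■■■□
□□□□□□
□□□□□□
□□□□□□
k=13  □□□□□□
□□□□□□
□□□□□□
□□■■□□
□■>■■□
□■■■■□
□□□□□□
□□□□□□
□□□□□□
k=14  □□□□□□
□□□□□□
□□□□□□
□□■■□□
□■■■■□
□■v■■□
□□□□□□
□□□□□□
□□□□□□
k=15  □□□□□□
□□□□□□
□□□□□□
□□■■□□
□■■■■□
□■□>■□
□□□□□□
□□□□□□
□□□□□□
k=16  □□□□□□
□□□□□□
□□□□□□
□□■■□□
□■■^■□
□■□□■□
□□□□□□
□□□□□□
□□□□□□
k=17  □□□□□□
□□□□□□
□□□□□□
□□■■□□
□■<□■□
□■□□■□
□□□□□□
□□□□□□
□□□□□□
k=18  □□□□□□
□□□□□□
□□□□□□
□□■■□□
□■□□■□
□■v□■□
□□□□□□
□□□□□□
□□□□□□
k=19  □□□□□□
□□□□□□
□□□□□□
□□■■□□
□■□□■□
□<■□■□
□□□□□□
□□□□□□
□□□□□□
k=20  □□□□□□
□□□□□□
□□□□□□
□□■■□□
□■□□■□
□□■□■□
□v□□□□
□□□□□□
□□□□□□
k=21  □□□□□□
□□□□□□
□□□□□□
□□■■□□
□■□□■□
□□■□■□
<■□□□□
□□□□□□
□□□□□□
k=22  □□□□□□
□□□□□□
□□□□□□
□□■■□□
□■□□■□
^□■□■□
■■□□□□
□□□□□□
□□□□□□
k=23  □□□□□□
□□□□□□
□□□□□□
□□■■□□
□■□□■□
■>■□■□
■■□□□□
□□□□□□
□□□□□□
k=24  □□□□□□
□□□□□□
□□□□□□
□□■■□□
□■□□■□
■■■□■□
■v□□□□
□□□□□□
□□□□□□
k=25  □□□□□□
□□□□□□
□□□□□□
□□■■□□
□■□□■□
■■■□■□
■□>□□□
□□□□□□
□□□□□□
k=26  □□□□□□
□□□□□□
□□□□□□
□□■■□□
□■□□■□
■■■□■□
■□■□□□
□□v□□□
□□□□□□
k=27  □□□□□□
□□□□□□
□□□□□□
□□■■□□
□■□□■□
■■■□■□
■□■□□□
□<■□□□
□□□□□□
k=28  □□□□□□
□□□□□□
□□□□□□
□□■■□□
□■□□■□
■■■□■□
■^■□□□
□■■□□□
□□□□□□
k=29  □□□□□□
□□□□□□
□□□□□□
□□■■□□
□■□□■□
■■■□■□
■■>□□□
□■■□□□
□□□□□□
k=30  □□□□□□
□□□□□□
□□□□□□
□□■■□□
□■□□■□
■■^□■□
■■□□□□
□■■□□□
□□□□□□
k=31  □□□□□□
□□□□□□
□□□□□□
□□■■□□
□■□□■□
■<□□■□
■■□□□□
□■■□□□
□□□□□□
k=32  □□□□□□
□□□□□□
□□□□□□
□□■■□□
□■□□■□
■□□□■□
■v□□□□
□■■□□□
□□□□□□
k=33  □□□□□□
□□□□□□
□□□□□□
□□■■□□
□■□□■□
■□□□■□
■□>□□□
□■■□□□
□□□□□□
k=34  □□□□□□
□□□□□□
□□□□□□
□□■■□□
□■□□■□
■□□□■□
■□■□□□
□■v□□□
□□□□□□
k=35  □□□□□□
□□□□□□
□□□□□□
□□■■□□
□■□□■□
■□□□■□
■□■□□□
□■□>□□
□□□□□□
k=36  □□□□□□
□□□□□□
□□□□□□
□□■■□□
□■□□■□
■□□□■□
■□■□□□
□■□■□□
□□□v□□
k=37  □□□□□□
□□□□□□
□□□□□□
□□■■□□
□■□□■□
■□□□■□
■□■□□□
□■□■□□
□□<■□□
k=38  □□□□□□
□□□□□□
□□□□□□
□□■■□□
□■□□■□
■□□□■□
■□■□□□
□■^■□□
□□■■□□
k=39  □□□□□□
□□□□□□
□□□□□□
□□■■□□
□■□□■□
■□□□■□
■□■□□□
□■■>□□
□□■■□□

7,3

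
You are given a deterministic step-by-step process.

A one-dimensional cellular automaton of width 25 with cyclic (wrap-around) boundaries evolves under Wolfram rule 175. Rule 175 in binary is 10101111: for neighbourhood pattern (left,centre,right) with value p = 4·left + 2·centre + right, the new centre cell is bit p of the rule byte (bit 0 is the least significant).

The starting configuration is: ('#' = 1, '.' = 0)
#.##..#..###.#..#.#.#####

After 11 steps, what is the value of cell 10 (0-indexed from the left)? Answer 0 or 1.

1

[0] #.##..#..###.#..#.#.#####
[1] .##..##.###.##.##########
[2] ##..##.###.##.##########.
[3] #..##.###.##.##########.#
[4] ..##.###.##.##########.##
[5] .##.###.##.##########.##.
[6] ##.###.##.##########.##..
[7] #.###.##.##########.##..#
[8] .###.##.##########.##..##
[9] ###.##.##########.##..##.
[10] ##.##.##########.##..##.#
[11] #.##.##########.##..##.##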